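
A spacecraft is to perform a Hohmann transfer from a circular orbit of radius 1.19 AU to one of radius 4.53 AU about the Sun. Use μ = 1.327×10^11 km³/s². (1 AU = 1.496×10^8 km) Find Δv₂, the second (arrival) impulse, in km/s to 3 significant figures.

In km: r₁ = 1.19 × 1.496×10^8 = 1.78024×10^8 km; r₂ = 4.53 × 1.496×10^8 = 6.77688×10^8 km.
The Hohmann ellipse has a_t = (r₁ + r₂)/2 = 4.27856×10^8 km.
On the circular orbit at r = 6.77688×10^8 km, v_c = √(μ/r) = 13.993 km/s.
Transfer-orbit speed at the same r (vis-viva, a = a_t): v_t = √[μ(2/r − 1/a_t)] = 9.0263 km/s.
Δv₂ = |v_t − v_c| = |9.0263 − 13.993| = 4.967 km/s.

Δv₂ = 4.97 km/s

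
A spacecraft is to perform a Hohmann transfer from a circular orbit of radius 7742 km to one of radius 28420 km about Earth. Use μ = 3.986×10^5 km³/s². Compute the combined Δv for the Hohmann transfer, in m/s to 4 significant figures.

The Hohmann ellipse has a_t = (r₁ + r₂)/2 = 18081 km.
At r₁ the circular-orbit speed is v₁ = √(μ/r₁) = 7.175 km/s.
Transfer-orbit speed at r₁ (v² = μ(2/r − 1/a)): v_p = √[μ(2/r₁ − 1/a_t)] = 8.996 km/s.
First burn Δv₁ = |v_p − v₁| = 1.821 km/s.
At r₂, v₂ = √(μ/r₂) = 3.745 km/s.
Transfer-orbit speed at r₂: v_a = √[μ(2/r₂ − 1/a_t)] = 2.451 km/s.
Second burn Δv₂ = |v₂ − v_a| = 1.294 km/s.
Total Δv = Δv₁ + Δv₂ = 3.115 km/s.

Δv = 3115 m/s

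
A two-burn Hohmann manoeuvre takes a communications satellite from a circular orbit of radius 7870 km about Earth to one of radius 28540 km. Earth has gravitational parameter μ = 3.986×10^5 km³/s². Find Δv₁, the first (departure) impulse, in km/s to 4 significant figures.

Transfer-ellipse semi-major axis a_t = (r₁ + r₂)/2 = (7870 + 28540)/2 = 18205 km.
On the circular orbit at r = 7870 km, v_c = √(μ/r) = 7.117 km/s.
Vis-viva on the transfer ellipse at r = 7870 km gives v_t = √[μ(2/r − 1/a_t)] = 8.911 km/s.
Δv₁ = |v_t − v_c| = |8.911 − 7.117| = 1.794 km/s.

Δv₁ = 1.794 km/s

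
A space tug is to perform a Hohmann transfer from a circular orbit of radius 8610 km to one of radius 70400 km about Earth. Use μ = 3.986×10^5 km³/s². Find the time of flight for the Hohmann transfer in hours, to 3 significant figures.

Semi-major axis of the transfer orbit: a_t = (8610 + 70400)/2 = 39505 km.
Transfer time t = π√(a_t³/μ) = π√((39505)³ / 3.986×10^5) = 39070 s.
Converting: 39070 s ÷ 3600 s/hour = 10.9 hours.

t = 10.9 hours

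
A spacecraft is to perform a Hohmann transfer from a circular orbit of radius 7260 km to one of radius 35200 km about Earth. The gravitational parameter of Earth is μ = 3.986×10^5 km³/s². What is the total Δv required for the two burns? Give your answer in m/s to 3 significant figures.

Transfer-ellipse semi-major axis a_t = (r₁ + r₂)/2 = (7260 + 35200)/2 = 21230 km.
At r₁ the circular-orbit speed is v₁ = √(μ/r₁) = 7.4097 km/s.
Transfer-orbit speed at r₁ (vis-viva equation): v_p = √[μ(2/r₁ − 1/a_t)] = 9.5411 km/s.
First burn Δv₁ = |v_p − v₁| = 2.1314 km/s.
Circular speed at r₂: v₂ = √(μ/r₂) = 3.3651 km/s.
Transfer-orbit speed at r₂: v_a = √[μ(2/r₂ − 1/a_t)] = 1.9678 km/s.
Second burn Δv₂ = |v₂ − v_a| = 1.3973 km/s.
Δv = Δv₁ + Δv₂ = 2.1314 + 1.3973 = 3.529 km/s.

Δv = 3530 m/s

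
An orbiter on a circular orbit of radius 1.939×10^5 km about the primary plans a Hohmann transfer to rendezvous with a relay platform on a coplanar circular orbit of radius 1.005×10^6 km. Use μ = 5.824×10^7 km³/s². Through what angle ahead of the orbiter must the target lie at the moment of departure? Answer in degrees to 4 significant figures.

Transfer-ellipse semi-major axis a_t = (r₁ + r₂)/2 = (1.939×10^5 + 1.005×10^6)/2 = 5.9945×10^5 km.
The half-period of the transfer ellipse is t = π√(a_t³/μ) = 1.9106×10^5 s.
Target angular speed ω₂ = √(μ/r₂³) = 7.5746×10^-6 rad/s.
Angle swept by the target during transfer: ω₂·t = 1.4472 rad = 82.92°.
Arrival is 180° from departure on the ellipse, so φ = 180° − 82.92° = 97.08°.

φ = 97.08°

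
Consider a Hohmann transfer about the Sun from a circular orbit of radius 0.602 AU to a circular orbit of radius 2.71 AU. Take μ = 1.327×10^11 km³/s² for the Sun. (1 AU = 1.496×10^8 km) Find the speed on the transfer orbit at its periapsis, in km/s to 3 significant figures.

In km: r₁ = 0.602 × 1.496×10^8 = 9.00592×10^7 km; r₂ = 2.71 × 1.496×10^8 = 4.05416×10^8 km.
The Hohmann ellipse has a_t = (r₁ + r₂)/2 = 2.477376×10^8 km.
The periapsis of the transfer ellipse is at r = 9.00592×10^7 km.
Applying v² = μ(2/r − 1/a_t): v = 49.11 km/s.

v = 49.1 km/s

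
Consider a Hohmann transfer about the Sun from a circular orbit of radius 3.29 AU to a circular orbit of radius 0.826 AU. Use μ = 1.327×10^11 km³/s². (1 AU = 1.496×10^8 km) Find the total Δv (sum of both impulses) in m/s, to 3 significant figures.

In km: r₁ = 3.29 × 1.496×10^8 = 4.92184×10^8 km; r₂ = 0.826 × 1.496×10^8 = 1.235696×10^8 km.
The Hohmann ellipse has a_t = (r₁ + r₂)/2 = 3.078768×10^8 km.
Circular speed at r₁: v₁ = √(μ/r₁) = √(1.327×10^11/4.92184×10^8) = 16.420 km/s.
Transfer-orbit speed at r₁ (vis-viva equation): v_a = √[μ(2/r₁ − 1/a_t)] = 10.403 km/s.
First burn Δv₁ = |v_a − v₁| = 6.017 km/s.
Circular speed at r₂: v₂ = √(μ/r₂) = 32.770 km/s.
Transfer-orbit speed at r₂: v_p = √[μ(2/r₂ − 1/a_t)] = 41.434 km/s.
Second burn Δv₂ = |v₂ − v_p| = 8.664 km/s.
Δv = Δv₁ + Δv₂ = 6.017 + 8.664 = 14.68 km/s.

Δv = 14700 m/s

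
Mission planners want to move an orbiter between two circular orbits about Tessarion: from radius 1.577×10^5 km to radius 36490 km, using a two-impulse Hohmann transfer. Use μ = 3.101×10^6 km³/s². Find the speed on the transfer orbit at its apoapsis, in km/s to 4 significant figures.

v = 2.718 km/s

Transfer-ellipse semi-major axis a_t = (r₁ + r₂)/2 = (1.577×10^5 + 36490)/2 = 97095 km.
At apoapsis, r = 1.577×10^5 km.
From the vis-viva equation, v = √[μ(2/r − 1/a_t)] = 2.718 km/s.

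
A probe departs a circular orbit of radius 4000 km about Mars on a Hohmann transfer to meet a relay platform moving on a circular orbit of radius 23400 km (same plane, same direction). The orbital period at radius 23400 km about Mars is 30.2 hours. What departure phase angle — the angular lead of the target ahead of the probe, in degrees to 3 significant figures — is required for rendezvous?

From Kepler's third law T² = 4π²r³/μ at r = 23400 km, T = 30.2 hours = 30.2 × 3600 s = 1.0872×10^5 s: μ = 4π²r³/T² = 42794.5 km³/s².
Semi-major axis of the transfer orbit: a_t = (4000 + 23400)/2 = 13700 km.
Transfer time t = π√(a_t³/μ) = 24352 s.
The target's mean motion on its circular orbit is ω₂ = √(μ/r₂³) = 5.7792×10^-5 rad/s.
Angle swept by the target during transfer: ω₂·t = 1.4074 rad = 80.64°.
The probe traverses 180° on the transfer ellipse, so the target must lead by 180° − 80.64° = 99.4°.

φ = 99.4°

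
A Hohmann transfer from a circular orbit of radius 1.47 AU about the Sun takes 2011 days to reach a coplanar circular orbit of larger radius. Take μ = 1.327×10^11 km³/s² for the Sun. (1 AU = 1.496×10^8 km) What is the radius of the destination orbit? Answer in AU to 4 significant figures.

In km: r₁ = 1.47 × 1.496×10^8 = 2.19912×10^8 km.
Transfer time t = 2011 days = 1.737504×10^8 s, and t = π√(a_t³/μ).
So a_t = (μ t²/π²)^(1/3) = (1.327×10^11 × (1.737504×10^8)² / π²)^(1/3) = 7.4041×10^8 km.
Since a_t = (r₁ + r₂)/2, r₂ = 2a_t − r₁ = 2×7.4041×10^8 − 2.19912×10^8 = 1.260908×10^9 km.
In AU: r₂ = 1.260908×10^9 / 1.496×10^8 = 8.429 AU.

r₂ = 8.429 AU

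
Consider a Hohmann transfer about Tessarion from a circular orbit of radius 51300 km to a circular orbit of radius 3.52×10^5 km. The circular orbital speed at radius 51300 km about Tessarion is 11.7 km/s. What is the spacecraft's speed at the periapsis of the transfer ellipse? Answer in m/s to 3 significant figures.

v = 15500 m/s

From the circular-orbit relation v² = μ/r at r = 51300 km: μ = v²r = (11.7)² × 51300 = 7.02246×10^6 km³/s².
Transfer-ellipse semi-major axis a_t = (r₁ + r₂)/2 = (51300 + 3.520×10^5)/2 = 2.0165×10^5 km.
At periapsis, r = 51300 km.
Applying v² = μ(2/r − 1/a_t): v = 15.46 km/s.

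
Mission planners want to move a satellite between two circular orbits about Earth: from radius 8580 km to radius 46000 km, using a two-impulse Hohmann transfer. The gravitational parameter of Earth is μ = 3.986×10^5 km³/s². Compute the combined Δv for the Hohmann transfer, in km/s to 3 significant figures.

Δv = 3.33 km/s

The Hohmann ellipse has a_t = (r₁ + r₂)/2 = 27290 km.
Circular speed at r₁: v₁ = √(μ/r₁) = √(3.986×10^5/8580) = 6.816 km/s.
Transfer-orbit speed at r₁ (vis-viva equation): v_p = √[μ(2/r₁ − 1/a_t)] = 8.849 km/s.
First burn Δv₁ = |v_p − v₁| = 2.033 km/s.
Circular speed at r₂: v₂ = √(μ/r₂) = 2.944 km/s.
Transfer-orbit speed at r₂: v_a = √[μ(2/r₂ − 1/a_t)] = 1.651 km/s.
Second burn Δv₂ = |v₂ − v_a| = 1.293 km/s.
Total Δv = Δv₁ + Δv₂ = 3.326 km/s.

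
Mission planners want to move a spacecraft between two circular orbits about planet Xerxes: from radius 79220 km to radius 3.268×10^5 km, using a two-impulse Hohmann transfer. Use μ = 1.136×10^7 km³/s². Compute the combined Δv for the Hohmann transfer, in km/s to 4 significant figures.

Δv = 5.431 km/s

Semi-major axis of the transfer orbit: a_t = (79220 + 3.268×10^5)/2 = 2.0301×10^5 km.
At r₁ the circular-orbit speed is v₁ = √(μ/r₁) = 11.975 km/s.
On the transfer ellipse at r₁, vis-viva gives v_p = √[μ(2/r₁ − 1/a_t)] = 15.193 km/s.
First burn Δv₁ = |v_p − v₁| = 3.218 km/s.
Circular speed at r₂: v₂ = √(μ/r₂) = 5.896 km/s.
Transfer-orbit speed at r₂: v_a = √[μ(2/r₂ − 1/a_t)] = 3.683 km/s.
Second burn Δv₂ = |v₂ − v_a| = 2.213 km/s.
Total Δv = Δv₁ + Δv₂ = 5.431 km/s.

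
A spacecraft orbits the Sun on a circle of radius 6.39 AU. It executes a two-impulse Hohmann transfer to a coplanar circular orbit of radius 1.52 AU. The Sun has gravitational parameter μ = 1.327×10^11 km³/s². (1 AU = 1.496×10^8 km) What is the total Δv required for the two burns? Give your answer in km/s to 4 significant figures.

In km: r₁ = 6.39 × 1.496×10^8 = 9.55944×10^8 km; r₂ = 1.52 × 1.496×10^8 = 2.27392×10^8 km.
Transfer-ellipse semi-major axis a_t = (r₁ + r₂)/2 = (9.55944×10^8 + 2.27392×10^8)/2 = 5.91668×10^8 km.
Circular speed at r₁: v₁ = √(μ/r₁) = √(1.327×10^11/9.55944×10^8) = 11.782 km/s.
On the transfer ellipse at r₁, v² = μ(2/r − 1/a) gives v_a = √[μ(2/r₁ − 1/a_t)] = 7.3041 km/s.
First burn Δv₁ = |v_a − v₁| = 4.478 km/s.
Circular speed at r₂: v₂ = √(μ/r₂) = 24.157 km/s.
Transfer-orbit speed at r₂: v_p = √[μ(2/r₂ − 1/a_t)] = 30.706 km/s.
Second burn Δv₂ = |v₂ − v_p| = 6.549 km/s.
Total Δv = Δv₁ + Δv₂ = 11.03 km/s.

Δv = 11.03 km/s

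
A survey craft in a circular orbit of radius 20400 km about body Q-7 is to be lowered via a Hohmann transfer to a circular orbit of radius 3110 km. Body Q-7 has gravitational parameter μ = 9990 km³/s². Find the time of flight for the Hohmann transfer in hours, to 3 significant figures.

t = 11.1 hours

Semi-major axis of the transfer orbit: a_t = (20400 + 3110)/2 = 11755 km.
By Kepler's third law the transfer-orbit period is T = 2π√(a_t³/μ), so t = T/2 = 40060 s.
Converting: 40060 s ÷ 3600 s/hour = 11.1 hours.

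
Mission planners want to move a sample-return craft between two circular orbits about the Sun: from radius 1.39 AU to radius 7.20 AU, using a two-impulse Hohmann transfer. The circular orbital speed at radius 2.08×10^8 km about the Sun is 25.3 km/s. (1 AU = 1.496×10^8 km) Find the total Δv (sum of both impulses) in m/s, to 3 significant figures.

From the circular-orbit relation v² = μ/r at r = 2.08×10^8 km: μ = v²r = (25.3)² × 2.08×10^8 = 1.33139×10^11 km³/s².
In km: r₁ = 1.39 × 1.496×10^8 = 2.07944×10^8 km; r₂ = 7.20 × 1.496×10^8 = 1.07712×10^9 km.
The Hohmann ellipse has a_t = (r₁ + r₂)/2 = 6.42532×10^8 km.
At r₁ the circular-orbit speed is v₁ = √(μ/r₁) = 25.303 km/s.
On the transfer ellipse at r₁, v² = μ(2/r − 1/a) gives v_p = √[μ(2/r₁ − 1/a_t)] = 32.761 km/s.
First burn Δv₁ = |v_p − v₁| = 7.458 km/s.
At r₂, v₂ = √(μ/r₂) = 11.118 km/s.
Transfer-orbit speed at r₂: v_a = √[μ(2/r₂ − 1/a_t)] = 6.3248 km/s.
Second burn Δv₂ = |v₂ − v_a| = 4.793 km/s.
Total Δv = Δv₁ + Δv₂ = 12.25 km/s.

Δv = 12300 m/s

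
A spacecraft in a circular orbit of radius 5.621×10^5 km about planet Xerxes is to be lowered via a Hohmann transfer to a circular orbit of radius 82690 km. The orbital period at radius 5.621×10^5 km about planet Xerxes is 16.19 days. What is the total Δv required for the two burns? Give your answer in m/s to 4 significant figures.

Δv = 3355 m/s

From Kepler's third law T² = 4π²r³/μ at r = 5.621×10^5 km, T = 16.19 days = 16.19 × 86400 s = 1.398816×10^6 s: μ = 4π²r³/T² = 3.58327×10^6 km³/s².
Transfer-ellipse semi-major axis a_t = (r₁ + r₂)/2 = (5.621×10^5 + 82690)/2 = 3.22395×10^5 km.
Circular speed at r₁: v₁ = √(μ/r₁) = √(3.58327×10^6/5.621×10^5) = 2.525 km/s.
Transfer-orbit speed at r₁ (vis-viva): v_a = √[μ(2/r₁ − 1/a_t)] = 1.279 km/s.
First burn Δv₁ = |v_a − v₁| = 1.246 km/s.
At r₂, v₂ = √(μ/r₂) = 6.583 km/s.
Transfer-orbit speed at r₂: v_p = √[μ(2/r₂ − 1/a_t)] = 8.692 km/s.
Second burn Δv₂ = |v₂ − v_p| = 2.109 km/s.
Δv = Δv₁ + Δv₂ = 1.246 + 2.109 = 3.355 km/s.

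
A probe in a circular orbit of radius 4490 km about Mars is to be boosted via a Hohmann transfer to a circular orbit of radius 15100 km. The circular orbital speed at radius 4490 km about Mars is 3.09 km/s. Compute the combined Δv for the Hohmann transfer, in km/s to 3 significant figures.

From the circular-orbit relation v² = μ/r at r = 4490 km: μ = v²r = (3.09)² × 4490 = 42871.0 km³/s².
Transfer-ellipse semi-major axis a_t = (r₁ + r₂)/2 = (4490 + 15100)/2 = 9795 km.
At r₁ the circular-orbit speed is v₁ = √(μ/r₁) = 3.0900 km/s.
Transfer-orbit speed at r₁ (vis-viva equation): v_p = √[μ(2/r₁ − 1/a_t)] = 3.8366 km/s.
First burn Δv₁ = |v_p − v₁| = 0.7466 km/s.
At r₂, v₂ = √(μ/r₂) = 1.6850 km/s.
Transfer-orbit speed at r₂: v_a = √[μ(2/r₂ − 1/a_t)] = 1.1408 km/s.
Second burn Δv₂ = |v₂ − v_a| = 0.5442 km/s.
Total Δv = Δv₁ + Δv₂ = 1.291 km/s.

Δv = 1.29 km/s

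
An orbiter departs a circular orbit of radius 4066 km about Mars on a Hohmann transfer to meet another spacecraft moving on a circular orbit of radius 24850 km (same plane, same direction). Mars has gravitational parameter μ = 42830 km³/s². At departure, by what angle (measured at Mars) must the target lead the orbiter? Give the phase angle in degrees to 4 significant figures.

φ = 100.1°

The Hohmann ellipse has a_t = (r₁ + r₂)/2 = 14458 km.
Transfer time t = π√(a_t³/μ) = 26390 s.
The target's mean motion on its circular orbit is ω₂ = √(μ/r₂³) = 5.283×10^-5 rad/s.
Angle swept by the target during transfer: ω₂·t = 1.3942 rad = 79.88°.
The orbiter traverses 180° on the transfer ellipse, so the target must lead by 180° − 79.88° = 100.1°.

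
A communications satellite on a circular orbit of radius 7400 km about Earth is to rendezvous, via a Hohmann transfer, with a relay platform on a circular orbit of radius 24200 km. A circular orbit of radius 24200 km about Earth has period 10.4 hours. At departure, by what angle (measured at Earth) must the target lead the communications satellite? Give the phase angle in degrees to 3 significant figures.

φ = 85.0°

From Kepler's third law T² = 4π²r³/μ at r = 24200 km, T = 10.4 hours = 10.4 × 3600 s = 37440 s: μ = 4π²r³/T² = 3.99148×10^5 km³/s².
Semi-major axis of the transfer orbit: a_t = (7400 + 24200)/2 = 15800 km.
Transfer time t = π√(a_t³/μ) = 9875.7 s.
The target's mean motion on its circular orbit is ω₂ = √(μ/r₂³) = 1.6782×10^-4 rad/s.
Angle swept by the target during transfer: ω₂·t = 1.6573 rad = 94.96°.
Arrival is 180° from departure on the ellipse, so φ = 180° − 94.96° = 85.0°.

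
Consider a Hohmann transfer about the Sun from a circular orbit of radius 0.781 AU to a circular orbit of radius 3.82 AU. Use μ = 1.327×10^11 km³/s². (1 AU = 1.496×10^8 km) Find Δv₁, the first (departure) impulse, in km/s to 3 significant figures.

In km: r₁ = 0.781 × 1.496×10^8 = 1.168376×10^8 km; r₂ = 3.82 × 1.496×10^8 = 5.71472×10^8 km.
The Hohmann ellipse has a_t = (r₁ + r₂)/2 = 3.441548×10^8 km.
Circular speed at r = 1.168376×10^8 km: v_c = √(μ/r) = 33.701 km/s.
Transfer-orbit speed at the same r (vis-viva, a = a_t): v_t = √[μ(2/r − 1/a_t)] = 43.427 km/s.
Δv₁ = |v_t − v_c| = |43.427 − 33.701| = 9.726 km/s.

Δv₁ = 9.73 km/s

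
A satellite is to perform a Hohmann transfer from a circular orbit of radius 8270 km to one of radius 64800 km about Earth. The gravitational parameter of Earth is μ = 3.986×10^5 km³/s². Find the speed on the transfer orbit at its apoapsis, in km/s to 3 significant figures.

v = 1.18 km/s

Transfer-ellipse semi-major axis a_t = (r₁ + r₂)/2 = (8270 + 64800)/2 = 36535 km.
The apoapsis of the transfer ellipse is at r = 64800 km.
From the vis-viva equation, v = √[μ(2/r − 1/a_t)] = 1.180 km/s.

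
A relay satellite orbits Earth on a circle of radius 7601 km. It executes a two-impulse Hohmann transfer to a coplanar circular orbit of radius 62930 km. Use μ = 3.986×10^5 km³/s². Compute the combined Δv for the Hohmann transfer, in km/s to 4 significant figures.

Semi-major axis of the transfer orbit: a_t = (7601 + 62930)/2 = 35265.5 km.
Circular speed at r₁: v₁ = √(μ/r₁) = √(3.986×10^5/7601) = 7.242 km/s.
On the transfer ellipse at r₁, vis-viva gives v_p = √[μ(2/r₁ − 1/a_t)] = 9.674 km/s.
First burn Δv₁ = |v_p − v₁| = 2.432 km/s.
Circular speed at r₂: v₂ = √(μ/r₂) = 2.5167 km/s.
Transfer-orbit speed at r₂: v_a = √[μ(2/r₂ − 1/a_t)] = 1.1684 km/s.
Second burn Δv₂ = |v₂ − v_a| = 1.348 km/s.
Total Δv = Δv₁ + Δv₂ = 3.780 km/s.

Δv = 3.780 km/s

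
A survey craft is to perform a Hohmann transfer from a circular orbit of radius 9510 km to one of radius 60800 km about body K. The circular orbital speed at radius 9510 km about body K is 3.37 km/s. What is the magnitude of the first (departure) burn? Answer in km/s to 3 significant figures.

From the circular-orbit relation v² = μ/r at r = 9510 km: μ = v²r = (3.37)² × 9510 = 1.08004×10^5 km³/s².
The Hohmann ellipse has a_t = (r₁ + r₂)/2 = 35155 km.
On the circular orbit at r = 9510 km, v_c = √(μ/r) = 3.370 km/s.
Vis-viva on the transfer ellipse at r = 9510 km gives v_t = √[μ(2/r − 1/a_t)] = 4.432 km/s.
Δv₁ = |v_t − v_c| = |4.432 − 3.370| = 1.062 km/s.

Δv₁ = 1.06 km/s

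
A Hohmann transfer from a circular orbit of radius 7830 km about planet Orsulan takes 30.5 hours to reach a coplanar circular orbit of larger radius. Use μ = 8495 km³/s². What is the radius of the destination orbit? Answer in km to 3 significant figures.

r₂ = 35800 km

Transfer time t = 30.5 hours = 1.098×10^5 s, and t = π√(a_t³/μ).
So a_t = (μ t²/π²)^(1/3) = (8495 × (1.098×10^5)² / π²)^(1/3) = 21812 km.
Since a_t = (r₁ + r₂)/2, r₂ = 2a_t − r₁ = 2×21812 − 7830 = 35794 km.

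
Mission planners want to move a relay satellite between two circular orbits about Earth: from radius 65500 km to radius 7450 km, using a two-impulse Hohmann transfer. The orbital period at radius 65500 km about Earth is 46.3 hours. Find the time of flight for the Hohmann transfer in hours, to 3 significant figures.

From Kepler's third law T² = 4π²r³/μ at r = 65500 km, T = 46.3 hours = 46.3 × 3600 s = 1.6668×10^5 s: μ = 4π²r³/T² = 3.99316×10^5 km³/s².
Semi-major axis of the transfer orbit: a_t = (65500 + 7450)/2 = 36475 km.
By Kepler's third law the transfer-orbit period is T = 2π√(a_t³/μ), so t = T/2 = 34630 s.
Converting: 34630 s ÷ 3600 s/hour = 9.62 hours.

t = 9.62 hours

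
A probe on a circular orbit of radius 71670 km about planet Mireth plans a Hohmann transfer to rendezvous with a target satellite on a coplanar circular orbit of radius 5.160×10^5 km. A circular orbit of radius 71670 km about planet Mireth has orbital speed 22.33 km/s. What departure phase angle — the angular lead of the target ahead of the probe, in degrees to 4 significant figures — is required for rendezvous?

From the circular-orbit relation v² = μ/r at r = 71670 km: μ = v²r = (22.33)² × 71670 = 3.57367×10^7 km³/s².
Semi-major axis of the transfer orbit: a_t = (71670 + 5.160×10^5)/2 = 2.93835×10^5 km.
The half-period of the transfer ellipse is t = π√(a_t³/μ) = 83700 s.
Target angular speed ω₂ = √(μ/r₂³) = 1.613×10^-5 rad/s.
Angle swept by the target during transfer: ω₂·t = 1.350 rad = 77.349°.
The probe traverses 180° on the transfer ellipse, so the target must lead by 180° − 77.349° = 102.7°.

φ = 102.7°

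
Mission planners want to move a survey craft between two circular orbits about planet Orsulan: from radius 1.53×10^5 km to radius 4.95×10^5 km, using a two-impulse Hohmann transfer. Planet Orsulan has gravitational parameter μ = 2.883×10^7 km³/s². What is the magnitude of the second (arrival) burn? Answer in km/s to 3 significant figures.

Semi-major axis of the transfer orbit: a_t = (1.530×10^5 + 4.950×10^5)/2 = 3.240×10^5 km.
Circular speed at r = 4.950×10^5 km: v_c = √(μ/r) = 7.6317 km/s.
Transfer-orbit speed at the same r (vis-viva, a = a_t): v_t = √[μ(2/r − 1/a_t)] = 5.2444 km/s.
Δv₂ = |v_t − v_c| = |5.2444 − 7.6317| = 2.387 km/s.

Δv₂ = 2.39 km/s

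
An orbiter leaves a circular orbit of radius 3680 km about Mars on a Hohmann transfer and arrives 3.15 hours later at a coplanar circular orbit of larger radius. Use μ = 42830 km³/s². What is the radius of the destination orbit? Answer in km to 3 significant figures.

Transfer time t = 3.15 hours = 11340 s, and t = π√(a_t³/μ).
So a_t = (μ t²/π²)^(1/3) = (42830 × (11340)² / π²)^(1/3) = 8233.0 km.
Since a_t = (r₁ + r₂)/2, r₂ = 2a_t − r₁ = 2×8233.0 − 3680 = 12786 km.

r₂ = 12800 km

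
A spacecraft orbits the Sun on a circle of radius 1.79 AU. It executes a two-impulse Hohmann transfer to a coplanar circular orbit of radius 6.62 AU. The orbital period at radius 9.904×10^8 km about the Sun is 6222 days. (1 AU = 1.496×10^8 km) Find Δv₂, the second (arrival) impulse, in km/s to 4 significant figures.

Δv₂ = 4.023 km/s

From Kepler's third law T² = 4π²r³/μ at r = 9.904×10^8 km, T = 6222 days = 6222 × 86400 s = 5.375808×10^8 s: μ = 4π²r³/T² = 1.32710×10^11 km³/s².
In km: r₁ = 1.79 × 1.496×10^8 = 2.67784×10^8 km; r₂ = 6.62 × 1.496×10^8 = 9.90352×10^8 km.
Semi-major axis of the transfer orbit: a_t = (2.67784×10^8 + 9.90352×10^8)/2 = 6.29068×10^8 km.
On the circular orbit at r = 9.90352×10^8 km, v_c = √(μ/r) = 11.576 km/s.
Transfer-orbit speed at the same r (vis-viva, a = a_t): v_t = √[μ(2/r − 1/a_t)] = 7.5527 km/s.
Δv₂ = |v_t − v_c| = |7.5527 − 11.576| = 4.023 km/s.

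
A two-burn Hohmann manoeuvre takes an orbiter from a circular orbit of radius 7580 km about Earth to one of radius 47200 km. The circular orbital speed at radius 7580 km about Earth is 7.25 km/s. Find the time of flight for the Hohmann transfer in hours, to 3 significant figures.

From the circular-orbit relation v² = μ/r at r = 7580 km: μ = v²r = (7.25)² × 7580 = 3.98424×10^5 km³/s².
The Hohmann ellipse has a_t = (r₁ + r₂)/2 = 27390 km.
Transfer time t = π√(a_t³/μ) = π√((27390)³ / 3.98424×10^5) = 22560 s.
Converting: 22560 s ÷ 3600 s/hour = 6.27 hours.

t = 6.27 hours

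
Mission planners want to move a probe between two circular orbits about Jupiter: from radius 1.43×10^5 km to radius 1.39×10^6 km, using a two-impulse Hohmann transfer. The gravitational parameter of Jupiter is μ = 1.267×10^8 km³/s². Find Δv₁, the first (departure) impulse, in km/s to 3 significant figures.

Transfer-ellipse semi-major axis a_t = (r₁ + r₂)/2 = (1.430×10^5 + 1.390×10^6)/2 = 7.665×10^5 km.
On the circular orbit at r = 1.430×10^5 km, v_c = √(μ/r) = 29.766 km/s.
Vis-viva on the transfer ellipse at r = 1.430×10^5 km gives v_t = √[μ(2/r − 1/a_t)] = 40.084 km/s.
Δv₁ = |v_t − v_c| = |40.084 − 29.766| = 10.32 km/s.

Δv₁ = 10.3 km/s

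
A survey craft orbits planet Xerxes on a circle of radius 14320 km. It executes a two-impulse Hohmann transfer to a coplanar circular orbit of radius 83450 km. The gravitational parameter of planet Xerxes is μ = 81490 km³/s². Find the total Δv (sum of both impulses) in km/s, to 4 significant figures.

Transfer-ellipse semi-major axis a_t = (r₁ + r₂)/2 = (14320 + 83450)/2 = 48885 km.
At r₁ the circular-orbit speed is v₁ = √(μ/r₁) = 2.3855 km/s.
On the transfer ellipse at r₁, vis-viva equation gives v_p = √[μ(2/r₁ − 1/a_t)] = 3.1168 km/s.
First burn Δv₁ = |v_p − v₁| = 0.7313 km/s.
Circular speed at r₂: v₂ = √(μ/r₂) = 0.988187 km/s.
Transfer-orbit speed at r₂: v_a = √[μ(2/r₂ − 1/a_t)] = 0.534839 km/s.
Second burn Δv₂ = |v₂ − v_a| = 0.4533 km/s.
Total Δv = Δv₁ + Δv₂ = 1.185 km/s.

Δv = 1.185 km/s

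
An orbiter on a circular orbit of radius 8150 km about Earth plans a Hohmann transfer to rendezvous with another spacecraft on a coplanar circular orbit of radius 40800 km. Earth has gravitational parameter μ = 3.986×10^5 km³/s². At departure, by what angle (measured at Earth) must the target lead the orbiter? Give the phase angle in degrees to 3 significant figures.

φ = 96.4°

The Hohmann ellipse has a_t = (r₁ + r₂)/2 = 24475 km.
The half-period of the transfer ellipse is t = π√(a_t³/μ) = 19053 s.
Target angular speed ω₂ = √(μ/r₂³) = 7.6609×10^-5 rad/s.
Angle swept by the target during transfer: ω₂·t = 1.4596 rad = 83.63°.
Arrival is 180° from departure on the ellipse, so φ = 180° − 83.63° = 96.4°.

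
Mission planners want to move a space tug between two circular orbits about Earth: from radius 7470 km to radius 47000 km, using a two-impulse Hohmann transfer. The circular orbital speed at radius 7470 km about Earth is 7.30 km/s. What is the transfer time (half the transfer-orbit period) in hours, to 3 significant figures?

t = 6.22 hours

From the circular-orbit relation v² = μ/r at r = 7470 km: μ = v²r = (7.30)² × 7470 = 3.98076×10^5 km³/s².
The Hohmann ellipse has a_t = (r₁ + r₂)/2 = 27235 km.
By Kepler's third law the transfer-orbit period is T = 2π√(a_t³/μ), so t = T/2 = 22380 s.
Converting: 22380 s ÷ 3600 s/hour = 6.22 hours.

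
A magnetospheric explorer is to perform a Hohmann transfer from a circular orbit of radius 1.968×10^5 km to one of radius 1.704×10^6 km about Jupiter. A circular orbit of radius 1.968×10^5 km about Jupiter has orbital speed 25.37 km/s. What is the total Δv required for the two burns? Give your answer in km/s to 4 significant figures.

Δv = 13.30 km/s

From the circular-orbit relation v² = μ/r at r = 1.968×10^5 km: μ = v²r = (25.37)² × 1.968×10^5 = 1.26668×10^8 km³/s².
Semi-major axis of the transfer orbit: a_t = (1.968×10^5 + 1.704×10^6)/2 = 9.504×10^5 km.
Circular speed at r₁: v₁ = √(μ/r₁) = √(1.26668×10^8/1.968×10^5) = 25.370 km/s.
On the transfer ellipse at r₁, v² = μ(2/r − 1/a) gives v_p = √[μ(2/r₁ − 1/a_t)] = 33.971 km/s.
First burn Δv₁ = |v_p − v₁| = 8.601 km/s.
At r₂, v₂ = √(μ/r₂) = 8.6218 km/s.
Transfer-orbit speed at r₂: v_a = √[μ(2/r₂ − 1/a_t)] = 3.9234 km/s.
Second burn Δv₂ = |v₂ − v_a| = 4.698 km/s.
Total Δv = Δv₁ + Δv₂ = 13.30 km/s.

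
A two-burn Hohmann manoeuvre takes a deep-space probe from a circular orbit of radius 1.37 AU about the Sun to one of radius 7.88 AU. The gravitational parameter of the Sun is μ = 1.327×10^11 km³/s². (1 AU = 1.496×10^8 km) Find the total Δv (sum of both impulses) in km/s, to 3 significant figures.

In km: r₁ = 1.37 × 1.496×10^8 = 2.04952×10^8 km; r₂ = 7.88 × 1.496×10^8 = 1.178848×10^9 km.
The Hohmann ellipse has a_t = (r₁ + r₂)/2 = 6.919×10^8 km.
At r₁ the circular-orbit speed is v₁ = √(μ/r₁) = 25.4454 km/s.
Transfer-orbit speed at r₁ (v² = μ(2/r − 1/a)): v_p = √[μ(2/r₁ − 1/a_t)] = 33.2137 km/s.
First burn Δv₁ = |v_p − v₁| = 7.768 km/s.
Circular speed at r₂: v₂ = √(μ/r₂) = 10.6098 km/s.
Transfer-orbit speed at r₂: v_a = √[μ(2/r₂ − 1/a_t)] = 5.77445 km/s.
Second burn Δv₂ = |v₂ − v_a| = 4.835 km/s.
Total Δv = Δv₁ + Δv₂ = 12.60 km/s.

Δv = 12.6 km/s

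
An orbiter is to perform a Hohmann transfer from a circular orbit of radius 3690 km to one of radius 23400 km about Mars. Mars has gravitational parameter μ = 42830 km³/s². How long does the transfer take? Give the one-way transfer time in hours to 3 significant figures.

The Hohmann ellipse has a_t = (r₁ + r₂)/2 = 13545 km.
By Kepler's third law the transfer-orbit period is T = 2π√(a_t³/μ), so t = T/2 = 23930 s.
Converting: 23930 s ÷ 3600 s/hour = 6.65 hours.

t = 6.65 hours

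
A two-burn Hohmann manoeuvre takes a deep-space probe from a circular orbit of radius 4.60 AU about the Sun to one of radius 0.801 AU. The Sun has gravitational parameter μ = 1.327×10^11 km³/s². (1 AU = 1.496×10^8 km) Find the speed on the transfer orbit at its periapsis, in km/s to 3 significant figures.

In km: r₁ = 4.60 × 1.496×10^8 = 6.8816×10^8 km; r₂ = 0.801 × 1.496×10^8 = 1.198296×10^8 km.
Transfer-ellipse semi-major axis a_t = (r₁ + r₂)/2 = (6.8816×10^8 + 1.198296×10^8)/2 = 4.039948×10^8 km.
At periapsis, r = 1.198296×10^8 km.
Vis-viva: v = √[μ(2/r − 1/a_t)] = √[1.327×10^11 × (2/1.198296×10^8 − 1/4.039948×10^8)] = 43.43 km/s.

v = 43.4 km/s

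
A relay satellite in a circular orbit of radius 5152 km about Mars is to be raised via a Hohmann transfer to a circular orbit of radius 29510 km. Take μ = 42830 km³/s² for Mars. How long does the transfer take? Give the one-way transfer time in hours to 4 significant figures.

t = 9.621 hours

Transfer-ellipse semi-major axis a_t = (r₁ + r₂)/2 = (5152 + 29510)/2 = 17331 km.
By Kepler's third law the transfer-orbit period is T = 2π√(a_t³/μ), so t = T/2 = 34635 s.
Converting: 34635 s ÷ 3600 s/hour = 9.621 hours.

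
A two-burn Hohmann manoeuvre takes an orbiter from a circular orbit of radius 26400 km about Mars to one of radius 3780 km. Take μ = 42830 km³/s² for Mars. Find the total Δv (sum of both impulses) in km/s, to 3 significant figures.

The Hohmann ellipse has a_t = (r₁ + r₂)/2 = 15090 km.
Circular speed at r₁: v₁ = √(μ/r₁) = √(42830/26400) = 1.2737 km/s.
On the transfer ellipse at r₁, vis-viva gives v_a = √[μ(2/r₁ − 1/a_t)] = 0.63749 km/s.
First burn Δv₁ = |v_a − v₁| = 0.6362 km/s.
At r₂, v₂ = √(μ/r₂) = 3.366 km/s.
Transfer-orbit speed at r₂: v_p = √[μ(2/r₂ − 1/a_t)] = 4.452 km/s.
Second burn Δv₂ = |v₂ − v_p| = 1.086 km/s.
Total Δv = Δv₁ + Δv₂ = 1.722 km/s.

Δv = 1.72 km/s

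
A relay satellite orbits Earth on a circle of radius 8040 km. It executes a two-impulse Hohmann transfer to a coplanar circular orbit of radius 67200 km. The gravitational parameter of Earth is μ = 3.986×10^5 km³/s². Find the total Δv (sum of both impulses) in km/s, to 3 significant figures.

The Hohmann ellipse has a_t = (r₁ + r₂)/2 = 37620 km.
At r₁ the circular-orbit speed is v₁ = √(μ/r₁) = 7.04110 km/s.
On the transfer ellipse at r₁, v² = μ(2/r − 1/a) gives v_p = √[μ(2/r₁ − 1/a_t)] = 9.41057 km/s.
First burn Δv₁ = |v_p − v₁| = 2.369 km/s.
At r₂, v₂ = √(μ/r₂) = 2.4355 km/s.
Transfer-orbit speed at r₂: v_a = √[μ(2/r₂ − 1/a_t)] = 1.1259 km/s.
Second burn Δv₂ = |v₂ − v_a| = 1.310 km/s.
Δv = Δv₁ + Δv₂ = 2.369 + 1.310 = 3.679 km/s.

Δv = 3.68 km/s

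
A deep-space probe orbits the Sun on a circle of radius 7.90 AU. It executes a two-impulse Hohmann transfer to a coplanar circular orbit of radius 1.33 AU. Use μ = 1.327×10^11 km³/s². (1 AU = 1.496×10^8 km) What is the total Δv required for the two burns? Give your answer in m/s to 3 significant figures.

Δv = 12900 m/s

In km: r₁ = 7.90 × 1.496×10^8 = 1.18184×10^9 km; r₂ = 1.33 × 1.496×10^8 = 1.98968×10^8 km.
The Hohmann ellipse has a_t = (r₁ + r₂)/2 = 6.90404×10^8 km.
At r₁ the circular-orbit speed is v₁ = √(μ/r₁) = 10.5963 km/s.
Transfer-orbit speed at r₁ (vis-viva equation): v_a = √[μ(2/r₁ − 1/a_t)] = 5.68848 km/s.
First burn Δv₁ = |v_a − v₁| = 4.908 km/s.
Circular speed at r₂: v₂ = √(μ/r₂) = 25.82521 km/s.
Transfer-orbit speed at r₂: v_p = √[μ(2/r₂ − 1/a_t)] = 33.78870 km/s.
Second burn Δv₂ = |v₂ − v_p| = 7.963 km/s.
Δv = Δv₁ + Δv₂ = 4.908 + 7.963 = 12.87 km/s.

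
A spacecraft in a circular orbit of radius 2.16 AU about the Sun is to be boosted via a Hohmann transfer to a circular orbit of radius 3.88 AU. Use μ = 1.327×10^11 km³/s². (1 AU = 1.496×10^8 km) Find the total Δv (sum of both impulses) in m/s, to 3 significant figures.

In km: r₁ = 2.16 × 1.496×10^8 = 3.23136×10^8 km; r₂ = 3.88 × 1.496×10^8 = 5.80448×10^8 km.
Transfer-ellipse semi-major axis a_t = (r₁ + r₂)/2 = (3.23136×10^8 + 5.80448×10^8)/2 = 4.51792×10^8 km.
Circular speed at r₁: v₁ = √(μ/r₁) = √(1.327×10^11/3.23136×10^8) = 20.265 km/s.
On the transfer ellipse at r₁, v² = μ(2/r − 1/a) gives v_p = √[μ(2/r₁ − 1/a_t)] = 22.970 km/s.
First burn Δv₁ = |v_p − v₁| = 2.705 km/s.
At r₂, v₂ = √(μ/r₂) = 15.120 km/s.
Transfer-orbit speed at r₂: v_a = √[μ(2/r₂ − 1/a_t)] = 12.787 km/s.
Second burn Δv₂ = |v₂ − v_a| = 2.333 km/s.
Total Δv = Δv₁ + Δv₂ = 5.038 km/s.

Δv = 5040 m/s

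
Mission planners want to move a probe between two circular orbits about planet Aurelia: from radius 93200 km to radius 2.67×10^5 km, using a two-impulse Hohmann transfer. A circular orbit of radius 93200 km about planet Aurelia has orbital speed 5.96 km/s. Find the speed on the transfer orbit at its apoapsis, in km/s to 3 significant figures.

From the circular-orbit relation v² = μ/r at r = 93200 km: μ = v²r = (5.96)² × 93200 = 3.31061×10^6 km³/s².
Semi-major axis of the transfer orbit: a_t = (93200 + 2.670×10^5)/2 = 1.801×10^5 km.
At apoapsis, r = 2.670×10^5 km.
Applying v² = μ(2/r − 1/a_t): v = 2.533 km/s.

v = 2.53 km/s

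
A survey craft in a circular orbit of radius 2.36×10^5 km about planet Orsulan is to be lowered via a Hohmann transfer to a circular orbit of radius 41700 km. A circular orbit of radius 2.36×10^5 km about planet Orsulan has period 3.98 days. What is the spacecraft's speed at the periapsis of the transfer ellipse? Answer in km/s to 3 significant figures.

v = 13.4 km/s

From Kepler's third law T² = 4π²r³/μ at r = 2.36×10^5 km, T = 3.98 days = 3.98 × 86400 s = 3.43872×10^5 s: μ = 4π²r³/T² = 4.38836×10^6 km³/s².
Semi-major axis of the transfer orbit: a_t = (2.360×10^5 + 41700)/2 = 1.3885×10^5 km.
The periapsis of the transfer ellipse is at r = 41700 km.
Applying v² = μ(2/r − 1/a_t): v = 13.37 km/s.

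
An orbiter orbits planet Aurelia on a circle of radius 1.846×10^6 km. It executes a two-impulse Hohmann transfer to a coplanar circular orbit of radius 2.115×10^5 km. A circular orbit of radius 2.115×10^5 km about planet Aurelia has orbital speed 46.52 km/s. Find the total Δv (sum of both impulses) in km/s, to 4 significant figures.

From the circular-orbit relation v² = μ/r at r = 2.115×10^5 km: μ = v²r = (46.52)² × 2.115×10^5 = 4.57709×10^8 km³/s².
The Hohmann ellipse has a_t = (r₁ + r₂)/2 = 1.02875×10^6 km.
At r₁ the circular-orbit speed is v₁ = √(μ/r₁) = 15.7463 km/s.
Transfer-orbit speed at r₁ (vis-viva equation): v_a = √[μ(2/r₁ − 1/a_t)] = 7.13969 km/s.
First burn Δv₁ = |v_a − v₁| = 8.6066 km/s.
At r₂, v₂ = √(μ/r₂) = 46.520 km/s.
Transfer-orbit speed at r₂: v_p = √[μ(2/r₂ − 1/a_t)] = 62.316 km/s.
Second burn Δv₂ = |v₂ − v_p| = 15.796 km/s.
Δv = Δv₁ + Δv₂ = 8.6066 + 15.796 = 24.40 km/s.

Δv = 24.40 km/s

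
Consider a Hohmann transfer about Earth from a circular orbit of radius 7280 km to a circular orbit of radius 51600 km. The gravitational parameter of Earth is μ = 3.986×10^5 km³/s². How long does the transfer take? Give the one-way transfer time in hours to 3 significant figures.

t = 6.98 hours

The Hohmann ellipse has a_t = (r₁ + r₂)/2 = 29440 km.
Half the transfer-orbit period gives t = π√(a_t³/μ) = 25140 s.
Converting: 25140 s ÷ 3600 s/hour = 6.98 hours.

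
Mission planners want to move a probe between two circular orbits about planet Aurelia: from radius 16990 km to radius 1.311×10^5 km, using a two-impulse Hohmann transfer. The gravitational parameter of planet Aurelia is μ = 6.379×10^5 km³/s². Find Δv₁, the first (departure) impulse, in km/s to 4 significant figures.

Δv₁ = 2.026 km/s

The Hohmann ellipse has a_t = (r₁ + r₂)/2 = 74045 km.
Circular speed at r = 16990 km: v_c = √(μ/r) = 6.127 km/s.
Vis-viva on the transfer ellipse at r = 16990 km gives v_t = √[μ(2/r − 1/a_t)] = 8.153 km/s.
Δv₁ = |v_t − v_c| = |8.153 − 6.127| = 2.026 km/s.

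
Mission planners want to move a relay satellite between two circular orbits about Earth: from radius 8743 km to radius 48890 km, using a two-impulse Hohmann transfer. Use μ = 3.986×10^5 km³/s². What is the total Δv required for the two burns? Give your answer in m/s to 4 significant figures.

Δv = 3325 m/s

The Hohmann ellipse has a_t = (r₁ + r₂)/2 = 28816.5 km.
Circular speed at r₁: v₁ = √(μ/r₁) = √(3.986×10^5/8743) = 6.7521 km/s.
Transfer-orbit speed at r₁ (vis-viva equation): v_p = √[μ(2/r₁ − 1/a_t)] = 8.7948 km/s.
First burn Δv₁ = |v_p − v₁| = 2.0427 km/s.
Circular speed at r₂: v₂ = √(μ/r₂) = 2.85535 km/s.
Transfer-orbit speed at r₂: v_a = √[μ(2/r₂ − 1/a_t)] = 1.57278 km/s.
Second burn Δv₂ = |v₂ − v_a| = 1.2826 km/s.
Total Δv = Δv₁ + Δv₂ = 3.325 km/s.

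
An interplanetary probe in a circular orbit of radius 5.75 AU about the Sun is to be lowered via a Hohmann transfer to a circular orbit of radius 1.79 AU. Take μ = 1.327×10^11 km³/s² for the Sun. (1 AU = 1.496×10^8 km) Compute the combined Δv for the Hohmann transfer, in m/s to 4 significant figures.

Δv = 9093 m/s

In km: r₁ = 5.75 × 1.496×10^8 = 8.602×10^8 km; r₂ = 1.79 × 1.496×10^8 = 2.67784×10^8 km.
Transfer-ellipse semi-major axis a_t = (r₁ + r₂)/2 = (8.602×10^8 + 2.67784×10^8)/2 = 5.63992×10^8 km.
Circular speed at r₁: v₁ = √(μ/r₁) = √(1.327×10^11/8.602×10^8) = 12.42 km/s.
Transfer-orbit speed at r₁ (vis-viva equation): v_a = √[μ(2/r₁ − 1/a_t)] = 8.558 km/s.
First burn Δv₁ = |v_a − v₁| = 3.862 km/s.
At r₂, v₂ = √(μ/r₂) = 22.261 km/s.
Transfer-orbit speed at r₂: v_p = √[μ(2/r₂ − 1/a_t)] = 27.492 km/s.
Second burn Δv₂ = |v₂ − v_p| = 5.231 km/s.
Δv = Δv₁ + Δv₂ = 3.862 + 5.231 = 9.093 km/s.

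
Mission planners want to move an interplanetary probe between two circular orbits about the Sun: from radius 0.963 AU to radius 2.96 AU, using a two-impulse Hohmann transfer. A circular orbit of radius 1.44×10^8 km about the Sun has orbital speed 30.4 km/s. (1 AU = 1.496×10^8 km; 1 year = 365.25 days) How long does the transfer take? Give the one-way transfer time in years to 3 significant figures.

t = 1.37 years

From the circular-orbit relation v² = μ/r at r = 1.44×10^8 km: μ = v²r = (30.4)² × 1.44×10^8 = 1.33079×10^11 km³/s².
In km: r₁ = 0.963 × 1.496×10^8 = 1.440648×10^8 km; r₂ = 2.96 × 1.496×10^8 = 4.42816×10^8 km.
Transfer-ellipse semi-major axis a_t = (r₁ + r₂)/2 = (1.440648×10^8 + 4.42816×10^8)/2 = 2.934404×10^8 km.
Transfer time t = π√(a_t³/μ) = π√((2.934404×10^8)³ / 1.33079×10^11) = 4.329×10^7 s.
Converting: 4.329×10^7 s ÷ 3.15576×10^7 s/year (365.25 × 86400) = 1.37 years.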